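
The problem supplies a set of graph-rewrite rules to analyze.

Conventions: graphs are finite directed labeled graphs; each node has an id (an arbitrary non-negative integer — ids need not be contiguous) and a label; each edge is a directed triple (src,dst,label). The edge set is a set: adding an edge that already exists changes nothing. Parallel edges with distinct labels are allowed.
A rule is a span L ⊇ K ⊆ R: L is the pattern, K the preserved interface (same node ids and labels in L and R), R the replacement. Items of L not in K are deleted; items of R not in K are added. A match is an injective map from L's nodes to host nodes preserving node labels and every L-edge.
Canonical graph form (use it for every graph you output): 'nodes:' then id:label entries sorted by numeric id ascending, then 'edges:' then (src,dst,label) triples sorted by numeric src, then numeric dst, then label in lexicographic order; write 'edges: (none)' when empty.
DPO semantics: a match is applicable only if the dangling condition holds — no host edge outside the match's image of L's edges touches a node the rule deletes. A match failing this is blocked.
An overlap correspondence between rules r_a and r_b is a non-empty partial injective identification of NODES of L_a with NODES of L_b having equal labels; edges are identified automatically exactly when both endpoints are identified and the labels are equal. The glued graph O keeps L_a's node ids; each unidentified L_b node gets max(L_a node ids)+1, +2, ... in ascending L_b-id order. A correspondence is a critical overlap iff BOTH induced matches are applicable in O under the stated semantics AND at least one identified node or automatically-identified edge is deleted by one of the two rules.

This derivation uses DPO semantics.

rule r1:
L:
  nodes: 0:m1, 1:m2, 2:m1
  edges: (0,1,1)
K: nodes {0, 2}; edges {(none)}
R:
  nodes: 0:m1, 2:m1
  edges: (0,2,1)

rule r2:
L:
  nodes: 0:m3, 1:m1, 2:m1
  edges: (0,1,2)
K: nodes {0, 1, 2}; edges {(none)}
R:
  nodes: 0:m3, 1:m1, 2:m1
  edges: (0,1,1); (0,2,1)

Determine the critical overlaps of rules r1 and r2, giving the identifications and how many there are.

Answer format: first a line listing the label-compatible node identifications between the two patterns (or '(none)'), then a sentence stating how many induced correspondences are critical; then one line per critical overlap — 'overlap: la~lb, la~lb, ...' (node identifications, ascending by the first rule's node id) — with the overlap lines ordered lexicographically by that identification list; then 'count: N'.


label-compatible node identifications between L(r1) and L(r2): 0~1, 0~2, 2~1, 2~2
0 of the induced correspondences are critical overlaps of r1 and r2.
count: 0


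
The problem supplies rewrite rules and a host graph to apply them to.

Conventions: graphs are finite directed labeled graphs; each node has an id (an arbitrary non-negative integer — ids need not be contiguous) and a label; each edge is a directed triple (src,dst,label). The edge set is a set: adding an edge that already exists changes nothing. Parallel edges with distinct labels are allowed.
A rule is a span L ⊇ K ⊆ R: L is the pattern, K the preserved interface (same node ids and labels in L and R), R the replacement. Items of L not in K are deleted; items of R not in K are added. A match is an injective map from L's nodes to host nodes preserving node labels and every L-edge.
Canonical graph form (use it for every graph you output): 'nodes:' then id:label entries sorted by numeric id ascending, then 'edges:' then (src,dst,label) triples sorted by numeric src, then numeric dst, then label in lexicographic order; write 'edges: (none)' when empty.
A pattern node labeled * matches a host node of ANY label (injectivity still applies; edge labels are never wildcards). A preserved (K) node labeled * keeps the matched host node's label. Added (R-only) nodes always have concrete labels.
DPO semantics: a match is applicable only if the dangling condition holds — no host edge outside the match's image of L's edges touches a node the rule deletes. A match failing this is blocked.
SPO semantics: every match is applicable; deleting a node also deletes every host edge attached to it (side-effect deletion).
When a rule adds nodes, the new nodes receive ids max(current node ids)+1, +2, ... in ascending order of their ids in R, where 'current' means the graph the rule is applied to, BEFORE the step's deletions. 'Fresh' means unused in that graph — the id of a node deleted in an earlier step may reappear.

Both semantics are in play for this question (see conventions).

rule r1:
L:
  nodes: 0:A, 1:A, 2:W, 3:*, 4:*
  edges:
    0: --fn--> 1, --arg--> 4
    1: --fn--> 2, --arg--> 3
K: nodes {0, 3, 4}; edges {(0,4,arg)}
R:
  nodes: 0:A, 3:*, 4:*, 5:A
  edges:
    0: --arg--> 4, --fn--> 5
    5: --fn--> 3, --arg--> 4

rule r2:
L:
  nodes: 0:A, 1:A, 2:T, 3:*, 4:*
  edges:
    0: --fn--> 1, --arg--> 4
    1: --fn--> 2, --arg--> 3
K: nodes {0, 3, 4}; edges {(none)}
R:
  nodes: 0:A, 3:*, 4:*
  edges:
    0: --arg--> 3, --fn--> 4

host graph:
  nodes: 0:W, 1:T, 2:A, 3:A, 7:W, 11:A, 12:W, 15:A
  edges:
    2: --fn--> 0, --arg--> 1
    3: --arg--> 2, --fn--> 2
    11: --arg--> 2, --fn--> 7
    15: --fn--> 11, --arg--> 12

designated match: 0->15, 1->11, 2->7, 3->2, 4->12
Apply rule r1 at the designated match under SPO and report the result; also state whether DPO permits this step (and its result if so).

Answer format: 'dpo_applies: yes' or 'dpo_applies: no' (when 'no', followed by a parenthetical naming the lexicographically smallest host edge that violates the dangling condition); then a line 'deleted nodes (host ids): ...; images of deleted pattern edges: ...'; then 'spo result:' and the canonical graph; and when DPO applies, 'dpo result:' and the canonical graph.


dpo_applies: yes
deleted nodes (host ids): 7, 11; images of deleted pattern edges: (11,2,arg); (11,7,fn); (15,11,fn)
spo result:
nodes: 0:W, 1:T, 2:A, 3:A, 12:W, 15:A, 16:A
edges: (2,0,fn); (2,1,arg); (3,2,arg); (3,2,fn); (15,12,arg); (15,16,fn); (16,2,fn); (16,12,arg)
dpo result:
nodes: 0:W, 1:T, 2:A, 3:A, 12:W, 15:A, 16:A
edges: (2,0,fn); (2,1,arg); (3,2,arg); (3,2,fn); (15,12,arg); (15,16,fn); (16,2,fn); (16,12,arg)


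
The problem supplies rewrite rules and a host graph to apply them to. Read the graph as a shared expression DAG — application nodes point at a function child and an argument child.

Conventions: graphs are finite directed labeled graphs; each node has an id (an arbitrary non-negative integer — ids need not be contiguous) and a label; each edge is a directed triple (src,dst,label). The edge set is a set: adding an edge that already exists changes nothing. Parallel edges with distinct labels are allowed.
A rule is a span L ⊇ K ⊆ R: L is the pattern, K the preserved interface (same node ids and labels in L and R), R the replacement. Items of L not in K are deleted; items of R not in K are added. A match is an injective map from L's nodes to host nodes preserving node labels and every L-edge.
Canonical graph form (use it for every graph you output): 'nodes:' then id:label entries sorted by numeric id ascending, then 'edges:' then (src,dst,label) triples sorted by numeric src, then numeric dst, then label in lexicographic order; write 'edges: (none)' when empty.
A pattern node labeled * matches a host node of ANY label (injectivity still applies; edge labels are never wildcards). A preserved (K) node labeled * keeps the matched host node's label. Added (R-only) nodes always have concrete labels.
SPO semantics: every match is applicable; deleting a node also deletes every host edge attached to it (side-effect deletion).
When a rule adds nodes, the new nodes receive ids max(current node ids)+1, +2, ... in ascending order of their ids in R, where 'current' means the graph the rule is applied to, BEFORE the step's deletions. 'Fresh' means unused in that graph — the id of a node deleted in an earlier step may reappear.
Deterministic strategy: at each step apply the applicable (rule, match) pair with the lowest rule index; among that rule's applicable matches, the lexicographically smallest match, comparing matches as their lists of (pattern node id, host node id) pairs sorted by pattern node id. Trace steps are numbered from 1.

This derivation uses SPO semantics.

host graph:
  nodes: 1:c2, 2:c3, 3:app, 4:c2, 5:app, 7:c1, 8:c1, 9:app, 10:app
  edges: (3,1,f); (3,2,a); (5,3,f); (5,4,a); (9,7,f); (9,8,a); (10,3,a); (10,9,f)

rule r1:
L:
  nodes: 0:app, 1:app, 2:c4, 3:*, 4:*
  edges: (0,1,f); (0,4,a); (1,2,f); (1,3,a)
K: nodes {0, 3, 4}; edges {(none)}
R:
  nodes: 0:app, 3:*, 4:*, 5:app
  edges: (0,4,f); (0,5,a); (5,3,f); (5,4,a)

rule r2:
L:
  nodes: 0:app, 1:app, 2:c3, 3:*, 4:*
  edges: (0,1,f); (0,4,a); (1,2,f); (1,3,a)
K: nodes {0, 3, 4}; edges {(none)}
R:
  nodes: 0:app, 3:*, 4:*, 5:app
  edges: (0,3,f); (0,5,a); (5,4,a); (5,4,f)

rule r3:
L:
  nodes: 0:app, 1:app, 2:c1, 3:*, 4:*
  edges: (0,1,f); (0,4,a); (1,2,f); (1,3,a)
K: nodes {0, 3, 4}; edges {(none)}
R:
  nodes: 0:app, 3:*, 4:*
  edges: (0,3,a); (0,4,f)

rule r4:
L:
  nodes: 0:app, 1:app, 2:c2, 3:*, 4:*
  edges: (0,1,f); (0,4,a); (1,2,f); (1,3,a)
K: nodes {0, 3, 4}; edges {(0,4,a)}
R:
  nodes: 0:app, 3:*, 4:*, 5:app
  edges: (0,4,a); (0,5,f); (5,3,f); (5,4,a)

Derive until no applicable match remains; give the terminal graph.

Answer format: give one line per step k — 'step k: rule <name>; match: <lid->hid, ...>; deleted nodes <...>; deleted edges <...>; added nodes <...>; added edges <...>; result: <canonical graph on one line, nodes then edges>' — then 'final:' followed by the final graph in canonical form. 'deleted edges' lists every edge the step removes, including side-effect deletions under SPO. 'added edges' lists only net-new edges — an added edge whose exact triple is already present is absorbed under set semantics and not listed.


step 1: rule r3; match: 0->10, 1->9, 2->7, 3->8, 4->3; deleted nodes 7, 9; deleted edges (9,7,f); (9,8,a); (10,3,a); (10,9,f); added nodes (none); added edges (10,3,f); (10,8,a); result: nodes: 1:c2, 2:c3, 3:app, 4:c2, 5:app, 8:c1, 10:app edges: (3,1,f); (3,2,a); (5,3,f); (5,4,a); (10,3,f); (10,8,a)
step 2: rule r4; match: 0->5, 1->3, 2->1, 3->2, 4->4; deleted nodes 1, 3; deleted edges (3,1,f); (3,2,a); (5,3,f); (10,3,f); added nodes 11; added edges (5,11,f); (11,2,f); (11,4,a); result: nodes: 2:c3, 4:c2, 5:app, 8:c1, 10:app, 11:app edges: (5,4,a); (5,11,f); (10,8,a); (11,2,f); (11,4,a)
final:
nodes: 2:c3, 4:c2, 5:app, 8:c1, 10:app, 11:app
edges: (5,4,a); (5,11,f); (10,8,a); (11,2,f); (11,4,a)


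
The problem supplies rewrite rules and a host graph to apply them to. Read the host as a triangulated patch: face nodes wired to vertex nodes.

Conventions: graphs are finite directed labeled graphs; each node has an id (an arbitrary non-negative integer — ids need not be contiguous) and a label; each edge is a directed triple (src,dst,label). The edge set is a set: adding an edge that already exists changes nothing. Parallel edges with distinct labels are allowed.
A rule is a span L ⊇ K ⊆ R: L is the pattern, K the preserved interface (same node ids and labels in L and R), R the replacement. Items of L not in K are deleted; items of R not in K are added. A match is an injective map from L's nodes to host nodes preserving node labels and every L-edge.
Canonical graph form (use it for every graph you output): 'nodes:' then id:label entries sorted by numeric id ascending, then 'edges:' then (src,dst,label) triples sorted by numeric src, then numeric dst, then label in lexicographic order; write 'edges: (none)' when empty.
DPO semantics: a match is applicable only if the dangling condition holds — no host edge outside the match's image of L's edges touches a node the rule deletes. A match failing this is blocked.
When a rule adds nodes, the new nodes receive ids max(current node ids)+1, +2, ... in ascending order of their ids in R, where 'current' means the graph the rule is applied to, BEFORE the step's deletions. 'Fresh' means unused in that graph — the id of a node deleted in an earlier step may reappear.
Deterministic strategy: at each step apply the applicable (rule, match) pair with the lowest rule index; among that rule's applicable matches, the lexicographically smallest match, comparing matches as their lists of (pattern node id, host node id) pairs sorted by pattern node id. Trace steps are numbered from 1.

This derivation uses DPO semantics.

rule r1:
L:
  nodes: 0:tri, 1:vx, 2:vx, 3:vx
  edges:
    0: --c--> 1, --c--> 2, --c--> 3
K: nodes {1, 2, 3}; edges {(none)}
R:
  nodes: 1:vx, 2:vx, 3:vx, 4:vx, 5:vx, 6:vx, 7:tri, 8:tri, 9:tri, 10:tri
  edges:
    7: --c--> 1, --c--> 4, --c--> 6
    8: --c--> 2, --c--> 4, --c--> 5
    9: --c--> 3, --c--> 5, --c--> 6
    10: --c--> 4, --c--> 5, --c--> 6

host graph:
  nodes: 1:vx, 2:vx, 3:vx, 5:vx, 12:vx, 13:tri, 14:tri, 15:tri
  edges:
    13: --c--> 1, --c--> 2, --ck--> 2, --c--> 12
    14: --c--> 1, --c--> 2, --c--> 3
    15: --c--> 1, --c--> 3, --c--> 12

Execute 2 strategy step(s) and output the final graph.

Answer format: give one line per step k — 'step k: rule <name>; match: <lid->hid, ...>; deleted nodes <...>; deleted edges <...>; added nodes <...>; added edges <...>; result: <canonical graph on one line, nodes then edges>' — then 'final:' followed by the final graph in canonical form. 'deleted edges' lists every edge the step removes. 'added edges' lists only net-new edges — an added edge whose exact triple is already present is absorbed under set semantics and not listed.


step 1: rule r1; match: 0->14, 1->1, 2->2, 3->3; deleted nodes 14; deleted edges (14,1,c); (14,2,c); (14,3,c); added nodes 16, 17, 18, 19, 20, 21, 22; added edges (19,1,c); (19,16,c); (19,18,c); (20,2,c); (20,16,c); (20,17,c); (21,3,c); (21,17,c); (21,18,c); (22,16,c); (22,17,c); (22,18,c); result: nodes: 1:vx, 2:vx, 3:vx, 5:vx, 12:vx, 13:tri, 15:tri, 16:vx, 17:vx, 18:vx, 19:tri, 20:tri, 21:tri, 22:tri edges: (13,1,c); (13,2,c); (13,2,ck); (13,12,c); (15,1,c); (15,3,c); (15,12,c); (19,1,c); (19,16,c); (19,18,c); (20,2,c); (20,16,c); (20,17,c); (21,3,c); (21,17,c); (21,18,c); (22,16,c); (22,17,c); (22,18,c)
step 2: rule r1; match: 0->15, 1->1, 2->3, 3->12; deleted nodes 15; deleted edges (15,1,c); (15,3,c); (15,12,c); added nodes 23, 24, 25, 26, 27, 28, 29; added edges (26,1,c); (26,23,c); (26,25,c); (27,3,c); (27,23,c); (27,24,c); (28,12,c); (28,24,c); (28,25,c); (29,23,c); (29,24,c); (29,25,c); result: nodes: 1:vx, 2:vx, 3:vx, 5:vx, 12:vx, 13:tri, 16:vx, 17:vx, 18:vx, 19:tri, 20:tri, 21:tri, 22:tri, 23:vx, 24:vx, 25:vx, 26:tri, 27:tri, 28:tri, 29:tri edges: (13,1,c); (13,2,c); (13,2,ck); (13,12,c); (19,1,c); (19,16,c); (19,18,c); (20,2,c); (20,16,c); (20,17,c); (21,3,c); (21,17,c); (21,18,c); (22,16,c); (22,17,c); (22,18,c); (26,1,c); (26,23,c); (26,25,c); (27,3,c); (27,23,c); (27,24,c); (28,12,c); (28,24,c); (28,25,c); (29,23,c); (29,24,c); (29,25,c)
final:
nodes: 1:vx, 2:vx, 3:vx, 5:vx, 12:vx, 13:tri, 16:vx, 17:vx, 18:vx, 19:tri, 20:tri, 21:tri, 22:tri, 23:vx, 24:vx, 25:vx, 26:tri, 27:tri, 28:tri, 29:tri
edges: (13,1,c); (13,2,c); (13,2,ck); (13,12,c); (19,1,c); (19,16,c); (19,18,c); (20,2,c); (20,16,c); (20,17,c); (21,3,c); (21,17,c); (21,18,c); (22,16,c); (22,17,c); (22,18,c); (26,1,c); (26,23,c); (26,25,c); (27,3,c); (27,23,c); (27,24,c); (28,12,c); (28,24,c); (28,25,c); (29,23,c); (29,24,c); (29,25,c)


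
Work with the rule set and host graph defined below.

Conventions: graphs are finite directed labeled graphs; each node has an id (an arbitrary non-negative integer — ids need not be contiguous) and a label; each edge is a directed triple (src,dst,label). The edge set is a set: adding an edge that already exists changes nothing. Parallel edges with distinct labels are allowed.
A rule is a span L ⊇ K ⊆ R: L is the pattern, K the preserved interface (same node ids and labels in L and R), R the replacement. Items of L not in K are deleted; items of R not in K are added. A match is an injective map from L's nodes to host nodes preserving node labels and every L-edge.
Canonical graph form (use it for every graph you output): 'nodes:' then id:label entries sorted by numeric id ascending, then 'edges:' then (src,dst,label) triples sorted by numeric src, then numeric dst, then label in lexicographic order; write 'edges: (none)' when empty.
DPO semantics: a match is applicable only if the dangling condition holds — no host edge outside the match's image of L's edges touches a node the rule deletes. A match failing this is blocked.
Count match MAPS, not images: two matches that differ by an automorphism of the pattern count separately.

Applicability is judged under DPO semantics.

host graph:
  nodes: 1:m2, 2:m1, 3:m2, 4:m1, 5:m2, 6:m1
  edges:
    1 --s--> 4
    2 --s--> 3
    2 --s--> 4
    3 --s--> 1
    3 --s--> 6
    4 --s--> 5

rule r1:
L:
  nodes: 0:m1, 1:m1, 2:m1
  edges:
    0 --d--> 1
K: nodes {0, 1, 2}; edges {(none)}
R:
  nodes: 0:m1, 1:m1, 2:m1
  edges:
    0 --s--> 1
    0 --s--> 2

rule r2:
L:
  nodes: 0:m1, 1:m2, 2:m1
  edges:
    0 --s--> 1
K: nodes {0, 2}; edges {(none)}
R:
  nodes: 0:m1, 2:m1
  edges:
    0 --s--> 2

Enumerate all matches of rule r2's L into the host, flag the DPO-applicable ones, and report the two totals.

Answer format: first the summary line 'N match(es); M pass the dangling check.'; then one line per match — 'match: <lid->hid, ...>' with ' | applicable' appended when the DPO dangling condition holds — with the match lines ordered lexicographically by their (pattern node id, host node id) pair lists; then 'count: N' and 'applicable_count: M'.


4 match(es); 2 pass the dangling check.
match: 0->2, 1->3, 2->4
match: 0->2, 1->3, 2->6
match: 0->4, 1->5, 2->2 | applicable
match: 0->4, 1->5, 2->6 | applicable
count: 4
applicable_count: 2


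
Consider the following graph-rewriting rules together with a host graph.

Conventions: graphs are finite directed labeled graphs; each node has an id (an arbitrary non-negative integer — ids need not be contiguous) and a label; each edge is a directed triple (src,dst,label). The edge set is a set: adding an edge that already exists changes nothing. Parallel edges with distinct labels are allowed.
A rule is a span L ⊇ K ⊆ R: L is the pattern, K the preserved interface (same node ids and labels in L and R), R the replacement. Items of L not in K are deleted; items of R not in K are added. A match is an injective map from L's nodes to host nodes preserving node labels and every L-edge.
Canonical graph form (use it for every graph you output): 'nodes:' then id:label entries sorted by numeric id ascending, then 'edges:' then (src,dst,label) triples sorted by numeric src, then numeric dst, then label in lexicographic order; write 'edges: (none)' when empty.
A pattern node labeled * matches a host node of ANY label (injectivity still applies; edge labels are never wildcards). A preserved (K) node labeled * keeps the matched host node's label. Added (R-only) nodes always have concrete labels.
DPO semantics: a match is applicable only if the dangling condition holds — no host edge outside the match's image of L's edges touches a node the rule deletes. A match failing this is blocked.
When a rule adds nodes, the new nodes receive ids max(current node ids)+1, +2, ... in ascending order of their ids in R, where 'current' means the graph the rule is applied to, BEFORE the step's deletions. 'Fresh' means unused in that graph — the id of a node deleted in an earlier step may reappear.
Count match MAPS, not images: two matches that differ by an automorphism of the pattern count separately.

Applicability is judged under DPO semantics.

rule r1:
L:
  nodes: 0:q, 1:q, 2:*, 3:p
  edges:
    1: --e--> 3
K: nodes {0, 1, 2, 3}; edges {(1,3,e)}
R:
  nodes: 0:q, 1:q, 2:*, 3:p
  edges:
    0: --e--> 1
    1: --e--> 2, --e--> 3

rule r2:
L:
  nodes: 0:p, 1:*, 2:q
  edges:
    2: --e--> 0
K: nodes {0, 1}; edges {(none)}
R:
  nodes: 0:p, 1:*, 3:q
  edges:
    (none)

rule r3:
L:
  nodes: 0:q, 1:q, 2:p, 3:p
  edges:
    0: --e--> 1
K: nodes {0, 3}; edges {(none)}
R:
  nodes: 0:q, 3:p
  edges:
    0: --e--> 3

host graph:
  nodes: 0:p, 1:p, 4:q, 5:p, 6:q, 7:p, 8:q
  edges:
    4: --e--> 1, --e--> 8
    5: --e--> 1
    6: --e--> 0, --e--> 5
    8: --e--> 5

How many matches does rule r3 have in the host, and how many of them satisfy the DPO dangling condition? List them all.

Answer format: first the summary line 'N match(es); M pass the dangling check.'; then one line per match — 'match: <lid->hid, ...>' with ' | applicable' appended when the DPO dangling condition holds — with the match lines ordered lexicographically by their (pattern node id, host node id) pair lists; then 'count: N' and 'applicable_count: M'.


12 match(es); 0 pass the dangling check.
match: 0->4, 1->8, 2->0, 3->1
match: 0->4, 1->8, 2->0, 3->5
match: 0->4, 1->8, 2->0, 3->7
match: 0->4, 1->8, 2->1, 3->0
match: 0->4, 1->8, 2->1, 3->5
match: 0->4, 1->8, 2->1, 3->7
match: 0->4, 1->8, 2->5, 3->0
match: 0->4, 1->8, 2->5, 3->1
match: 0->4, 1->8, 2->5, 3->7
match: 0->4, 1->8, 2->7, 3->0
match: 0->4, 1->8, 2->7, 3->1
match: 0->4, 1->8, 2->7, 3->5
count: 12
applicable_count: 0


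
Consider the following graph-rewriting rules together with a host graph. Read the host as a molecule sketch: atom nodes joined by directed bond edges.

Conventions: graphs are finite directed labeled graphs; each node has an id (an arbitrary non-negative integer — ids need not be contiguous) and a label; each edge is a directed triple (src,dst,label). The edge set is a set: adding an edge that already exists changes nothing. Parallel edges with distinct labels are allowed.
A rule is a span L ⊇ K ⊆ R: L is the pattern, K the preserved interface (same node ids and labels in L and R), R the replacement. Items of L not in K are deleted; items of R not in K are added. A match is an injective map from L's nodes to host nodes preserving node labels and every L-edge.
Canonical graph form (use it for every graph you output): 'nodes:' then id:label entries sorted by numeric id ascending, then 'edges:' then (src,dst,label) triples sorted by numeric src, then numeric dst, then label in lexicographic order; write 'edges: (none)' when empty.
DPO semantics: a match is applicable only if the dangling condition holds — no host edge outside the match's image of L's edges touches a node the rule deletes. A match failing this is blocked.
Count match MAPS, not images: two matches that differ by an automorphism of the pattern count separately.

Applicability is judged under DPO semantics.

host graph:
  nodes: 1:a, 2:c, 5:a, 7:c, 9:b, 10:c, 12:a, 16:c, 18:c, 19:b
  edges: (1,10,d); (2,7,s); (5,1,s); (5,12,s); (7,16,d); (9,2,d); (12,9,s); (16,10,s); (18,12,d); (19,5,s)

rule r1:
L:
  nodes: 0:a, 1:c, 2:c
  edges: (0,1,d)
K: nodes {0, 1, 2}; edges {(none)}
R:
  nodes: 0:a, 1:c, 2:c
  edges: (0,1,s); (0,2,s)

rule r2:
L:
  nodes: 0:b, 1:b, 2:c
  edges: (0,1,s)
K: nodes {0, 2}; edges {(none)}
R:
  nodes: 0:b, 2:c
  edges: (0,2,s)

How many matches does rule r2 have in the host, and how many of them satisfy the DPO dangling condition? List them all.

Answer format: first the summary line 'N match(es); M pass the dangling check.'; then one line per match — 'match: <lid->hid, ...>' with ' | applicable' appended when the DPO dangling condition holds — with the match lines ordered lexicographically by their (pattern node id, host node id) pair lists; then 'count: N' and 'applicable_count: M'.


0 match(es); 0 pass the dangling check.
count: 0
applicable_count: 0


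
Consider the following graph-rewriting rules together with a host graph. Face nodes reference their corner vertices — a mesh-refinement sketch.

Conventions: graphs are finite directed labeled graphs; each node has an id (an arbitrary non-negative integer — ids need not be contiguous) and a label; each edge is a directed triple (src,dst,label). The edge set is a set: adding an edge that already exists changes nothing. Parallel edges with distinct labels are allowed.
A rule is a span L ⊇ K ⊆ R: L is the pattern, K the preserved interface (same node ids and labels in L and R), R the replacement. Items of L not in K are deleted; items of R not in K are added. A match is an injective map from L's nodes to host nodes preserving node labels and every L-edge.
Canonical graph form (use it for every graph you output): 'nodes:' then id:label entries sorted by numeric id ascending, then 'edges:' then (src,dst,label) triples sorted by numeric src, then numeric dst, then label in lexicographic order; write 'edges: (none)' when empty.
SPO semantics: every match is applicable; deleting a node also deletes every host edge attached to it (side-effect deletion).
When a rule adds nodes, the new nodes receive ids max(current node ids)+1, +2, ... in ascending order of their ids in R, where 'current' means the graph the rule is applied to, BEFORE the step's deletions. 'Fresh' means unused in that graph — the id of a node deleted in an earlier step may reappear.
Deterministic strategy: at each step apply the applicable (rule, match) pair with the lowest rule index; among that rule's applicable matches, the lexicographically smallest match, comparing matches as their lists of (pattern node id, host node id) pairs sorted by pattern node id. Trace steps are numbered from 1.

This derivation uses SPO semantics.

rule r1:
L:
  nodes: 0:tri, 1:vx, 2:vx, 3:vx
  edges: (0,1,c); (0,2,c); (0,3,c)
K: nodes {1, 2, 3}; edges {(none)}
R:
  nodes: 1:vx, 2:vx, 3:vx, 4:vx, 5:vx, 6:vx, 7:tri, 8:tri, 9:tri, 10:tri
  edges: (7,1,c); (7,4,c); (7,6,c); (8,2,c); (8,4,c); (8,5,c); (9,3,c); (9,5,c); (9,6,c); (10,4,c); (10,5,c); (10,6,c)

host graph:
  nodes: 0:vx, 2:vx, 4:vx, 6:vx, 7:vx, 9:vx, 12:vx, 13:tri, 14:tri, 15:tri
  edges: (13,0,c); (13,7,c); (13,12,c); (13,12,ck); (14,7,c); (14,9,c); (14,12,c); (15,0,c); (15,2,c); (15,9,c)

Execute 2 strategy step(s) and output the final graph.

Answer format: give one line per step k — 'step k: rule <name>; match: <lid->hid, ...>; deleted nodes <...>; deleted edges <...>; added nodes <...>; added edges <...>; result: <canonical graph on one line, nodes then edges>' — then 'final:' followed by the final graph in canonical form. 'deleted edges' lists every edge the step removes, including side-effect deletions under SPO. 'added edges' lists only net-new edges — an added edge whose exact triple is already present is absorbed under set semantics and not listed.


step 1: rule r1; match: 0->13, 1->0, 2->7, 3->12; deleted nodes 13; deleted edges (13,0,c); (13,7,c); (13,12,c); (13,12,ck); added nodes 16, 17, 18, 19, 20, 21, 22; added edges (19,0,c); (19,16,c); (19,18,c); (20,7,c); (20,16,c); (20,17,c); (21,12,c); (21,17,c); (21,18,c); (22,16,c); (22,17,c); (22,18,c); result: nodes: 0:vx, 2:vx, 4:vx, 6:vx, 7:vx, 9:vx, 12:vx, 14:tri, 15:tri, 16:vx, 17:vx, 18:vx, 19:tri, 20:tri, 21:tri, 22:tri edges: (14,7,c); (14,9,c); (14,12,c); (15,0,c); (15,2,c); (15,9,c); (19,0,c); (19,16,c); (19,18,c); (20,7,c); (20,16,c); (20,17,c); (21,12,c); (21,17,c); (21,18,c); (22,16,c); (22,17,c); (22,18,c)
step 2: rule r1; match: 0->14, 1->7, 2->9, 3->12; deleted nodes 14; deleted edges (14,7,c); (14,9,c); (14,12,c); added nodes 23, 24, 25, 26, 27, 28, 29; added edges (26,7,c); (26,23,c); (26,25,c); (27,9,c); (27,23,c); (27,24,c); (28,12,c); (28,24,c); (28,25,c); (29,23,c); (29,24,c); (29,25,c); result: nodes: 0:vx, 2:vx, 4:vx, 6:vx, 7:vx, 9:vx, 12:vx, 15:tri, 16:vx, 17:vx, 18:vx, 19:tri, 20:tri, 21:tri, 22:tri, 23:vx, 24:vx, 25:vx, 26:tri, 27:tri, 28:tri, 29:tri edges: (15,0,c); (15,2,c); (15,9,c); (19,0,c); (19,16,c); (19,18,c); (20,7,c); (20,16,c); (20,17,c); (21,12,c); (21,17,c); (21,18,c); (22,16,c); (22,17,c); (22,18,c); (26,7,c); (26,23,c); (26,25,c); (27,9,c); (27,23,c); (27,24,c); (28,12,c); (28,24,c); (28,25,c); (29,23,c); (29,24,c); (29,25,c)
final:
nodes: 0:vx, 2:vx, 4:vx, 6:vx, 7:vx, 9:vx, 12:vx, 15:tri, 16:vx, 17:vx, 18:vx, 19:tri, 20:tri, 21:tri, 22:tri, 23:vx, 24:vx, 25:vx, 26:tri, 27:tri, 28:tri, 29:tri
edges: (15,0,c); (15,2,c); (15,9,c); (19,0,c); (19,16,c); (19,18,c); (20,7,c); (20,16,c); (20,17,c); (21,12,c); (21,17,c); (21,18,c); (22,16,c); (22,17,c); (22,18,c); (26,7,c); (26,23,c); (26,25,c); (27,9,c); (27,23,c); (27,24,c); (28,12,c); (28,24,c); (28,25,c); (29,23,c); (29,24,c); (29,25,c)


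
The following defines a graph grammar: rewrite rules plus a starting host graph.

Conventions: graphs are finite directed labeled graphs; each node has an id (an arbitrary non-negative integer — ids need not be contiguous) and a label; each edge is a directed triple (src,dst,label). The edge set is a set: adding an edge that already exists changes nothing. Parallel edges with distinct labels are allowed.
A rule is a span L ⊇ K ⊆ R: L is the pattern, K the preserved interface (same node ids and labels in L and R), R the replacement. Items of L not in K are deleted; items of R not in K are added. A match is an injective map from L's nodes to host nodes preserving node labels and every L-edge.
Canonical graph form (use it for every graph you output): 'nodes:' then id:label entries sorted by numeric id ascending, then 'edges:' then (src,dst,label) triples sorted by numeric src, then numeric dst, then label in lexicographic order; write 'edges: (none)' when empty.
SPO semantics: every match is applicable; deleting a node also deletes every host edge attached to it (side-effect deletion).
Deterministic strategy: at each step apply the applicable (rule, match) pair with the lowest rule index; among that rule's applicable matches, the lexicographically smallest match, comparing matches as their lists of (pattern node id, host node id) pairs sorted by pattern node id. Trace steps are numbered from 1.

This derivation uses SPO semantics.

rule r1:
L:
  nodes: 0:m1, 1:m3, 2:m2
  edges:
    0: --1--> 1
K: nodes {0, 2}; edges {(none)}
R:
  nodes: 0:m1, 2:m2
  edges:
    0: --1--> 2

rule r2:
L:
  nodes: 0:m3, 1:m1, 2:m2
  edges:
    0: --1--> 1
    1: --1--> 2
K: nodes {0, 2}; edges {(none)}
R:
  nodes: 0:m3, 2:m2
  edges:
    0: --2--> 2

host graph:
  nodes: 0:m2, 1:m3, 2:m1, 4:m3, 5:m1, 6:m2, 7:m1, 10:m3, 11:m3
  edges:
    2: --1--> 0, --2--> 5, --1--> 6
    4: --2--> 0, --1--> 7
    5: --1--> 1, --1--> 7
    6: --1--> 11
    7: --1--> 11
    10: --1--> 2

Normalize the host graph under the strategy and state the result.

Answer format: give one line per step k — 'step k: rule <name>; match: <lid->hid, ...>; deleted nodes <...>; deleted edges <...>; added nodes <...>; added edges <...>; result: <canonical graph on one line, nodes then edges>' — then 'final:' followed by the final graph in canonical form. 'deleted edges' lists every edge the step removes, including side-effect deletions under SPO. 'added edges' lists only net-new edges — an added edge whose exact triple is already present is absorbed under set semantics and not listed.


step 1: rule r1; match: 0->5, 1->1, 2->0; deleted nodes 1; deleted edges (5,1,1); added nodes (none); added edges (5,0,1); result: nodes: 0:m2, 2:m1, 4:m3, 5:m1, 6:m2, 7:m1, 10:m3, 11:m3 edges: (2,0,1); (2,5,2); (2,6,1); (4,0,2); (4,7,1); (5,0,1); (5,7,1); (6,11,1); (7,11,1); (10,2,1)
step 2: rule r1; match: 0->7, 1->11, 2->0; deleted nodes 11; deleted edges (6,11,1); (7,11,1); added nodes (none); added edges (7,0,1); result: nodes: 0:m2, 2:m1, 4:m3, 5:m1, 6:m2, 7:m1, 10:m3 edges: (2,0,1); (2,5,2); (2,6,1); (4,0,2); (4,7,1); (5,0,1); (5,7,1); (7,0,1); (10,2,1)
step 3: rule r2; match: 0->4, 1->7, 2->0; deleted nodes 7; deleted edges (4,7,1); (5,7,1); (7,0,1); added nodes (none); added edges (none); result: nodes: 0:m2, 2:m1, 4:m3, 5:m1, 6:m2, 10:m3 edges: (2,0,1); (2,5,2); (2,6,1); (4,0,2); (5,0,1); (10,2,1)
step 4: rule r2; match: 0->10, 1->2, 2->0; deleted nodes 2; deleted edges (2,0,1); (2,5,2); (2,6,1); (10,2,1); added nodes (none); added edges (10,0,2); result: nodes: 0:m2, 4:m3, 5:m1, 6:m2, 10:m3 edges: (4,0,2); (5,0,1); (10,0,2)
final:
nodes: 0:m2, 4:m3, 5:m1, 6:m2, 10:m3
edges: (4,0,2); (5,0,1); (10,0,2)


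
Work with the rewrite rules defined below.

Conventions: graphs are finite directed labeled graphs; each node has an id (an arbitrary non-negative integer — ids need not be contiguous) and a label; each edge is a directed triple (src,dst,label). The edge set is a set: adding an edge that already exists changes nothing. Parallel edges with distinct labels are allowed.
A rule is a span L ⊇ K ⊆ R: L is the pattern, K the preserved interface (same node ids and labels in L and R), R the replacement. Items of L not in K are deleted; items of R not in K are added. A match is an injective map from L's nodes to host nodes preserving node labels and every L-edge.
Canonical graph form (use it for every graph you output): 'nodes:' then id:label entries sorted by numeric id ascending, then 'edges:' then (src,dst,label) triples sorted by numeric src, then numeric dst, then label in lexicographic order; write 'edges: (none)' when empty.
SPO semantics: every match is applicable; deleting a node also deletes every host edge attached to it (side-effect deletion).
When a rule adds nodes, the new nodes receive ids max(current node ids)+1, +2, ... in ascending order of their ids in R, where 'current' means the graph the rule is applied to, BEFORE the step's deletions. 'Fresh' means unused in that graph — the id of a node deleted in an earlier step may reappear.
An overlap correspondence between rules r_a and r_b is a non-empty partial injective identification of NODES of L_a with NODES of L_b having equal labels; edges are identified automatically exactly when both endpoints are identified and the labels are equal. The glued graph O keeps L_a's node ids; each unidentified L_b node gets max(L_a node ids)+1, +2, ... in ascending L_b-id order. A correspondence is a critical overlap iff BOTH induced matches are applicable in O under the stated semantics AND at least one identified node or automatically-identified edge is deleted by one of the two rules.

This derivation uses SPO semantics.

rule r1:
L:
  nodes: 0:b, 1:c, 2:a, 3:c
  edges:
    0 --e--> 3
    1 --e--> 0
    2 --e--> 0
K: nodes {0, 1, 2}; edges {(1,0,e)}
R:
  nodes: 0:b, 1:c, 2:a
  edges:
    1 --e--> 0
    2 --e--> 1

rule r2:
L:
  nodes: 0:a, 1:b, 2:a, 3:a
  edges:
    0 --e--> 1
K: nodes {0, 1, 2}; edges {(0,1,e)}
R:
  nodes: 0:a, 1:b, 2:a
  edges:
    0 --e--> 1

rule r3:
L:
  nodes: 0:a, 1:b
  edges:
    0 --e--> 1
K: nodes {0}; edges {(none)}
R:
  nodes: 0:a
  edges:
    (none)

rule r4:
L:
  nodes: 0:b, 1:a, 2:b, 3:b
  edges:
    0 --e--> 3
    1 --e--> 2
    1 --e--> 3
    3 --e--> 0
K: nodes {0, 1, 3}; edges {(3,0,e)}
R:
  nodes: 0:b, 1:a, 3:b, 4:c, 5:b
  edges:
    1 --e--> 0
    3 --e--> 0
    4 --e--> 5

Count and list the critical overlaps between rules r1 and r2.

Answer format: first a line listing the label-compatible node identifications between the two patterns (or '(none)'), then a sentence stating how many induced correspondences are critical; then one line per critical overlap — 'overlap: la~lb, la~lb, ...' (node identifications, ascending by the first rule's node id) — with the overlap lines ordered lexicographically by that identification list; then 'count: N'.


label-compatible node identifications between L(r1) and L(r2): 0~1, 2~0, 2~2, 2~3
3 of the induced correspondences are critical overlaps of r1 and r2.
overlap: 0~1, 2~0
overlap: 0~1, 2~3
overlap: 2~3
count: 3


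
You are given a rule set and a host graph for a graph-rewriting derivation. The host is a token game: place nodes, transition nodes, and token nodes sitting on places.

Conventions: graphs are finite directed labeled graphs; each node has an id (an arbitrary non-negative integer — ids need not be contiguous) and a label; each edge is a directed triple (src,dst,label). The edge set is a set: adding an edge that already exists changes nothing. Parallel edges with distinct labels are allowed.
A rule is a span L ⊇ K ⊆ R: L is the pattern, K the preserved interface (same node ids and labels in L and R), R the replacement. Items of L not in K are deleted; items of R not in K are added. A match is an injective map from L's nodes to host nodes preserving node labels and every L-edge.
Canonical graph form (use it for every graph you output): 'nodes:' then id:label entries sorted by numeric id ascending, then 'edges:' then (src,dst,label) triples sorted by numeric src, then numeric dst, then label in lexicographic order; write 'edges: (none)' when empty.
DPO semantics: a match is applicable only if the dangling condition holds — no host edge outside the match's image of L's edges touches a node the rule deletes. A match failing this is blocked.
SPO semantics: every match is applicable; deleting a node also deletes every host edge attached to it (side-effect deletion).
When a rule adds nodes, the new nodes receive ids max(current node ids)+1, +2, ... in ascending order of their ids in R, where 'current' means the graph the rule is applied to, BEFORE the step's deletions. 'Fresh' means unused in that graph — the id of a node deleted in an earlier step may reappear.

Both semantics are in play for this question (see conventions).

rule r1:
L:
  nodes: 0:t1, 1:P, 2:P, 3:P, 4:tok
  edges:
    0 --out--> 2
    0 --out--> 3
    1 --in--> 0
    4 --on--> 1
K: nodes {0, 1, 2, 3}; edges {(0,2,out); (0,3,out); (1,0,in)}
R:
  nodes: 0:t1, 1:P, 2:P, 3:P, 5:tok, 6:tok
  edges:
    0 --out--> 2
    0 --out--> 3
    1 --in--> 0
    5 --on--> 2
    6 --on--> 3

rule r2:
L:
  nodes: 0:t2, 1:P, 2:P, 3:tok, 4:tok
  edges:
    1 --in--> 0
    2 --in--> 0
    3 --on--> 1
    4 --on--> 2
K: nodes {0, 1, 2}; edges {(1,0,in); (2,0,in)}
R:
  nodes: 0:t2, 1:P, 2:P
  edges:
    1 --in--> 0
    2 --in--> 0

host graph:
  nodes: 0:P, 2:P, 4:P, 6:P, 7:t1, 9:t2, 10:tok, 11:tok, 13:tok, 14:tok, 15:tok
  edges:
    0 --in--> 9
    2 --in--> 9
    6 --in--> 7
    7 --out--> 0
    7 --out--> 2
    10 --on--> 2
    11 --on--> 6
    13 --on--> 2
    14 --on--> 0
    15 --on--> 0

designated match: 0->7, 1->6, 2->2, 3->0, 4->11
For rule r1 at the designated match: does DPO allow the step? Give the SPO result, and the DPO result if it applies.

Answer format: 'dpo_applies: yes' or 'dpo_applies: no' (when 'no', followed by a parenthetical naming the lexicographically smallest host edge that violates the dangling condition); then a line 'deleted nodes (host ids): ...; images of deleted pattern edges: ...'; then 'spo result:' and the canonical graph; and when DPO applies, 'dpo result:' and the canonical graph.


dpo_applies: yes
deleted nodes (host ids): 11; images of deleted pattern edges: (11,6,on)
spo result:
nodes: 0:P, 2:P, 4:P, 6:P, 7:t1, 9:t2, 10:tok, 13:tok, 14:tok, 15:tok, 16:tok, 17:tok
edges: (0,9,in); (2,9,in); (6,7,in); (7,0,out); (7,2,out); (10,2,on); (13,2,on); (14,0,on); (15,0,on); (16,2,on); (17,0,on)
dpo result:
nodes: 0:P, 2:P, 4:P, 6:P, 7:t1, 9:t2, 10:tok, 13:tok, 14:tok, 15:tok, 16:tok, 17:tok
edges: (0,9,in); (2,9,in); (6,7,in); (7,0,out); (7,2,out); (10,2,on); (13,2,on); (14,0,on); (15,0,on); (16,2,on); (17,0,on)


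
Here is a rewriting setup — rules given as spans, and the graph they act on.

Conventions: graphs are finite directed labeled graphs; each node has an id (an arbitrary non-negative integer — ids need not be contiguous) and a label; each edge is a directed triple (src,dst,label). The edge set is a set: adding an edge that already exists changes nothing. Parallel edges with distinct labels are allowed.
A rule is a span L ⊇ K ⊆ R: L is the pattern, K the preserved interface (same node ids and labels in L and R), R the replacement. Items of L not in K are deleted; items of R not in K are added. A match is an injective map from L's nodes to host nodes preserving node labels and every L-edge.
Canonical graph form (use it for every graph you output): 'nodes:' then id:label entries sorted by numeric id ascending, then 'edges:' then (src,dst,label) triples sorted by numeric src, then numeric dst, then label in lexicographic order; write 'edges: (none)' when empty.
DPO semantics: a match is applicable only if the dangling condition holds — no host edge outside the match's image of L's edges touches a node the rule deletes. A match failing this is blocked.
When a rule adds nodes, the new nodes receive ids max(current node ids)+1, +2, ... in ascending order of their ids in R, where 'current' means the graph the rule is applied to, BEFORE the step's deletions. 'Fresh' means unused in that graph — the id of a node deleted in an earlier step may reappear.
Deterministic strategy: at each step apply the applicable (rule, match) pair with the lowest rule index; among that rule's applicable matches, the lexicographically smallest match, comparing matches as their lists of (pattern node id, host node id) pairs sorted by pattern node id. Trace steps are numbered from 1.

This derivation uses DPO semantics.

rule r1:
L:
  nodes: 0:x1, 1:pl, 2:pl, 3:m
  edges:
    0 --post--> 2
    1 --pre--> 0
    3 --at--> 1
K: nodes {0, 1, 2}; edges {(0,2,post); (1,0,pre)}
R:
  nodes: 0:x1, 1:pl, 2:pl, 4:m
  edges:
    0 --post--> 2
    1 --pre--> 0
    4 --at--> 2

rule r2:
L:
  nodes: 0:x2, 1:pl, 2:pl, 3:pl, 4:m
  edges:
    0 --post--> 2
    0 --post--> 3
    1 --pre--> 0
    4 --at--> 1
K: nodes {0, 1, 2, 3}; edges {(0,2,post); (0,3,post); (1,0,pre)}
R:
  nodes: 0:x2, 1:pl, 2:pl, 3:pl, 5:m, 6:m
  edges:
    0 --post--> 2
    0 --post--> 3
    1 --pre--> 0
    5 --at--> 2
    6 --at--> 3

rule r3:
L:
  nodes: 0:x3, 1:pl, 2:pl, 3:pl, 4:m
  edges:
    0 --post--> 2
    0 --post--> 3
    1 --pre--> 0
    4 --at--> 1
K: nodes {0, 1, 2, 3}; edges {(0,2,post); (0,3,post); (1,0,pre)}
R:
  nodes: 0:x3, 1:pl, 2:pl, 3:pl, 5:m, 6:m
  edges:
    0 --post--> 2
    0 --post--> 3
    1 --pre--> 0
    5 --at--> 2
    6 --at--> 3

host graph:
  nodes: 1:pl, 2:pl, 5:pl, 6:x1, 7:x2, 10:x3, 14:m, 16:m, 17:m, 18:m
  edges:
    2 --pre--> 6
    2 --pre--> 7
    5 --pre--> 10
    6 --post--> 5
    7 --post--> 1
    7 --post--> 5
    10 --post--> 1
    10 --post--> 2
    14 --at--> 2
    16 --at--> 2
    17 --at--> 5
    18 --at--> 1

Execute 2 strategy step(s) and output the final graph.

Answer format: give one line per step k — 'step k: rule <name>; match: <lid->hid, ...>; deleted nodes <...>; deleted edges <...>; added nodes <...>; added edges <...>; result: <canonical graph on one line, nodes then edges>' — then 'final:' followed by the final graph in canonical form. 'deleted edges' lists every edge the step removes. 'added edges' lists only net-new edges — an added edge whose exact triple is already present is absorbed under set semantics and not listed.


step 1: rule r1; match: 0->6, 1->2, 2->5, 3->14; deleted nodes 14; deleted edges (14,2,at); added nodes 19; added edges (19,5,at); result: nodes: 1:pl, 2:pl, 5:pl, 6:x1, 7:x2, 10:x3, 16:m, 17:m, 18:m, 19:m edges: (2,6,pre); (2,7,pre); (5,10,pre); (6,5,post); (7,1,post); (7,5,post); (10,1,post); (10,2,post); (16,2,at); (17,5,at); (18,1,at); (19,5,at)
step 2: rule r1; match: 0->6, 1->2, 2->5, 3->16; deleted nodes 16; deleted edges (16,2,at); added nodes 20; added edges (20,5,at); result: nodes: 1:pl, 2:pl, 5:pl, 6:x1, 7:x2, 10:x3, 17:m, 18:m, 19:m, 20:m edges: (2,6,pre); (2,7,pre); (5,10,pre); (6,5,post); (7,1,post); (7,5,post); (10,1,post); (10,2,post); (17,5,at); (18,1,at); (19,5,at); (20,5,at)
final:
nodes: 1:pl, 2:pl, 5:pl, 6:x1, 7:x2, 10:x3, 17:m, 18:m, 19:m, 20:m
edges: (2,6,pre); (2,7,pre); (5,10,pre); (6,5,post); (7,1,post); (7,5,post); (10,1,post); (10,2,post); (17,5,at); (18,1,at); (19,5,at); (20,5,at)
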